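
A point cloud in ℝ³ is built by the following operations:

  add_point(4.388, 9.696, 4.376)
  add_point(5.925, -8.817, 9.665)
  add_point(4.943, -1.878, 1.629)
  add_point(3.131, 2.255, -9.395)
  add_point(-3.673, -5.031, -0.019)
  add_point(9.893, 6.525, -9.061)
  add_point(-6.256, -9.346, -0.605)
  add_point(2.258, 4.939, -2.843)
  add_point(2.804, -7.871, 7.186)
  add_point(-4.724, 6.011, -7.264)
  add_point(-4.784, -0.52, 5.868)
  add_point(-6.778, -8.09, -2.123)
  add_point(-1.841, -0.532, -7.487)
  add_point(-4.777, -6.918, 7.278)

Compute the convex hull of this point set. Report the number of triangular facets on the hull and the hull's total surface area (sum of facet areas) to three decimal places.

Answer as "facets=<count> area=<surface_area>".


Extreme-point indices: [0, 1, 3, 5, 6, 9, 10, 11, 12, 13] — 10 of 14 on the boundary.

Area of each hull facet:
  f1: (p0, p1, p5) → 143.5272
  f2: (p9, p0, p5) → 96.6512
  f3: (p3, p1, p5) → 88.2394
  f4: (p3, p9, p5) → 30.9252
  f5: (p6, p3, p11) → 13.3838
  f6: (p6, p3, p1) → 137.2197
  f7: (p6, p13, p11) → 7.0332
  f8: (p6, p13, p1) → 44.1427
  f9: (p12, p9, p11) → 33.4859
  f10: (p12, p3, p11) → 14.7070
  f11: (p12, p3, p9) → 21.4284
  f12: (p10, p0, p1) → 97.0696
  f13: (p10, p13, p1) → 35.6101
  f14: (p10, p9, p0) → 91.4870
  f15: (p10, p9, p11) → 77.2190
  f16: (p10, p13, p11) → 31.5870
Σ area = 963.716

Check V−E+F: 10 − 24 + 16 = 2.

facets=16 area=963.716


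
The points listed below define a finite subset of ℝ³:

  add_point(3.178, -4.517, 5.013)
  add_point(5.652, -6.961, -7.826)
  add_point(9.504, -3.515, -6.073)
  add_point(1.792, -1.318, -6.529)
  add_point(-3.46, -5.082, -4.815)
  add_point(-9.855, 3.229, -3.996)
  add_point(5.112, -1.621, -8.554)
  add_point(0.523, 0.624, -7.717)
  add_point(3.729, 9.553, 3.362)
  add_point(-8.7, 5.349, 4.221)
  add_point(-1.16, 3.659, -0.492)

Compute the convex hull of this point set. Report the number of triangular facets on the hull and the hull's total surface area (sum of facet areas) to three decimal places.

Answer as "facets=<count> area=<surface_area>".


facets=14 area=707.252

9 of the 11 inputs are extreme points: [0, 1, 2, 4, 5, 6, 7, 8, 9].

Per-facet area ½‖(b−a)×(c−a)‖:
  f1: (p0, p8, p2) → 88.9655
  f2: (p9, p8, p5) → 55.7190
  f3: (p9, p0, p8) → 86.8982
  f4: (p7, p8, p5) → 81.1309
  f5: (p4, p7, p5) → 38.4255
  f6: (p4, p9, p5) → 44.2363
  f7: (p4, p9, p0) → 82.3553
  f8: (p6, p8, p2) → 44.1513
  f9: (p6, p7, p8) → 37.0413
  f10: (p1, p0, p2) → 34.6850
  f11: (p1, p4, p0) → 56.1038
  f12: (p1, p6, p2) → 12.7227
  f13: (p1, p4, p7) → 32.6290
  f14: (p1, p6, p7) → 12.1882
Σ area = 707.252

Euler: V−E+F = 9−21+14 = 2.


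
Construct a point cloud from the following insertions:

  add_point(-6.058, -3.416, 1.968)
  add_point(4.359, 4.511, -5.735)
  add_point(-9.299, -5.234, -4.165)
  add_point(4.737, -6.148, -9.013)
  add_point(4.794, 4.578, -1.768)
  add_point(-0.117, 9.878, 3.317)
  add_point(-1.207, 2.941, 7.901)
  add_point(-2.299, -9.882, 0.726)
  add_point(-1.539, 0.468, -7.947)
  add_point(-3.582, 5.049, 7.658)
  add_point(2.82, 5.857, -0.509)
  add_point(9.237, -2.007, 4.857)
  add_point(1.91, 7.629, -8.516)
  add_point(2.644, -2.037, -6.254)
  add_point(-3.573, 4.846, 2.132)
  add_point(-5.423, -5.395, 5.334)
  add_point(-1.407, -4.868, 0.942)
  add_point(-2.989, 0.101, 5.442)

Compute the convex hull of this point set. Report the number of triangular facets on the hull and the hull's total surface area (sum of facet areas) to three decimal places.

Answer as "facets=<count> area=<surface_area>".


facets=22 area=885.891

Extreme-point indices: [1, 2, 3, 4, 5, 6, 7, 8, 9, 11, 12, 14, 15] — 13 of 18 on the boundary.

Facet areas (half cross-product norm):
  f1: (p12, p5, p2) → 105.1217
  f2: (p8, p3, p2) → 46.8969
  f3: (p8, p12, p2) → 21.9759
  f4: (p8, p12, p3) → 34.3565
  f5: (p4, p5, p11) → 44.2209
  f6: (p4, p12, p5) → 35.0531
  f7: (p1, p3, p11) → 72.2503
  f8: (p1, p12, p3) → 23.9416
  f9: (p1, p4, p11) → 15.2738
  f10: (p1, p4, p12) → 7.6206
  f11: (p14, p5, p2) → 12.7508
  f12: (p9, p14, p5) → 16.7749
  f13: (p9, p15, p2) → 53.9704
  f14: (p9, p14, p2) → 31.4973
  f15: (p7, p3, p11) → 84.6113
  f16: (p7, p15, p11) → 51.2613
  f17: (p7, p3, p2) → 60.6536
  f18: (p7, p15, p2) → 33.2614
  f19: (p6, p15, p11) → 57.8346
  f20: (p6, p9, p15) → 15.0323
  f21: (p6, p5, p11) → 49.9079
  f22: (p6, p9, p5) → 11.6236
Σ area = 885.891

Euler: V−E+F = 13−33+22 = 2.


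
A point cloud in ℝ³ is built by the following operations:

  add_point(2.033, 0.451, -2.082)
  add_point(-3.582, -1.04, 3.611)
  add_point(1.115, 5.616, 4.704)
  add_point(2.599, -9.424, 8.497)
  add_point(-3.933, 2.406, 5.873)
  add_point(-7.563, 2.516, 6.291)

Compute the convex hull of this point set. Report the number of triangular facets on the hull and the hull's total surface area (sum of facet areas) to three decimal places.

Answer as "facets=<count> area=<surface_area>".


facets=6 area=263.745

Extreme-point indices: [0, 1, 2, 3, 5] — 5 of 6 on the boundary.

Facet areas (half cross-product norm):
  f1: (p2, p3, p5) → 70.0846
  f2: (p0, p2, p5) → 40.0788
  f3: (p0, p2, p3) → 61.2794
  f4: (p1, p3, p5) → 27.4526
  f5: (p1, p0, p5) → 18.1420
  f6: (p1, p0, p3) → 46.7073
Σ area = 263.745

Check V−E+F: 5 − 9 + 6 = 2.


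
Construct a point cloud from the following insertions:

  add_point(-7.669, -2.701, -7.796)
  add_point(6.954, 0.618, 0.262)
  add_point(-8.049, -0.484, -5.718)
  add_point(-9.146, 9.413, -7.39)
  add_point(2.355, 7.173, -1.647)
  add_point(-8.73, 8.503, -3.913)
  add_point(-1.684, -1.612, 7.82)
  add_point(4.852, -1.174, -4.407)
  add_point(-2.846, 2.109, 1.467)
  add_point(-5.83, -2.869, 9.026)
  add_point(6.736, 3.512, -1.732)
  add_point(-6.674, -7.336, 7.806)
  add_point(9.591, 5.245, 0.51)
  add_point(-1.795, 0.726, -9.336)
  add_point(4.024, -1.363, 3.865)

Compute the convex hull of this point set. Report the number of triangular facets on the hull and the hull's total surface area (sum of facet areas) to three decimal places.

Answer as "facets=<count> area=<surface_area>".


facets=22 area=784.084

Points on the hull: [0, 1, 2, 3, 4, 5, 6, 7, 9, 11, 12, 13, 14] (13 of 15).

Per-facet area ½‖(b−a)×(c−a)‖:
  f1: (p13, p12, p3) → 89.8385
  f2: (p0, p13, p3) → 39.4058
  f3: (p7, p13, p12) → 33.3030
  f4: (p7, p0, p11) → 102.4281
  f5: (p7, p0, p13) → 26.8457
  f6: (p2, p11, p3) → 61.5908
  f7: (p2, p0, p3) → 12.2416
  f8: (p2, p0, p11) → 22.4703
  f9: (p5, p11, p3) → 22.3578
  f10: (p5, p9, p11) → 37.7493
  f11: (p6, p9, p11) → 9.8697
  f12: (p14, p7, p11) → 49.0943
  f13: (p14, p6, p12) → 22.1828
  f14: (p14, p6, p11) → 21.7552
  f15: (p4, p5, p9) → 91.8374
  f16: (p4, p6, p9) → 23.2711
  f17: (p4, p6, p12) → 52.5697
  f18: (p4, p12, p3) → 9.4214
  f19: (p4, p5, p3) → 19.4372
  f20: (p1, p7, p12) → 12.3666
  f21: (p1, p14, p12) → 10.8235
  f22: (p1, p14, p7) → 13.2247
Σ area = 784.084

Euler: V−E+F = 13−33+22 = 2.


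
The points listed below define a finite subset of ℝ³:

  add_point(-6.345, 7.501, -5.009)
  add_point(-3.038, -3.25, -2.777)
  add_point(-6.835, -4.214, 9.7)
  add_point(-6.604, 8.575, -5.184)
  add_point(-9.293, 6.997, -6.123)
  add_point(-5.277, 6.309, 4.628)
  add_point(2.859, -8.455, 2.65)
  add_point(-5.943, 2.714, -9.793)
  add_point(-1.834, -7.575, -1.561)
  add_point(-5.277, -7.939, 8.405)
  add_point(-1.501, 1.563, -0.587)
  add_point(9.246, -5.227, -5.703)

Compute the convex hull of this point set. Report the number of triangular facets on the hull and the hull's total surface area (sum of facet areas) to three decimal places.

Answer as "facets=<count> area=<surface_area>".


Points on the hull: [2, 3, 4, 5, 6, 7, 8, 9, 11] (9 of 12).

Facet areas (half cross-product norm):
  f1: (p5, p2, p4) → 61.8004
  f2: (p9, p2, p4) → 39.4971
  f3: (p9, p7, p4) → 68.5505
  f4: (p3, p5, p4) → 15.8833
  f5: (p3, p5, p11) → 104.1284
  f6: (p3, p7, p4) → 10.6636
  f7: (p3, p7, p11) → 63.1934
  f8: (p8, p7, p11) → 82.9841
  f9: (p8, p9, p7) → 63.3909
  f10: (p6, p8, p11) → 34.7817
  f11: (p6, p8, p9) → 30.9383
  f12: (p6, p9, p2) → 18.0571
  f13: (p6, p5, p11) → 92.7635
  f14: (p6, p5, p2) → 74.8562
Σ area = 761.488

Euler: V−E+F = 9−21+14 = 2.

facets=14 area=761.488


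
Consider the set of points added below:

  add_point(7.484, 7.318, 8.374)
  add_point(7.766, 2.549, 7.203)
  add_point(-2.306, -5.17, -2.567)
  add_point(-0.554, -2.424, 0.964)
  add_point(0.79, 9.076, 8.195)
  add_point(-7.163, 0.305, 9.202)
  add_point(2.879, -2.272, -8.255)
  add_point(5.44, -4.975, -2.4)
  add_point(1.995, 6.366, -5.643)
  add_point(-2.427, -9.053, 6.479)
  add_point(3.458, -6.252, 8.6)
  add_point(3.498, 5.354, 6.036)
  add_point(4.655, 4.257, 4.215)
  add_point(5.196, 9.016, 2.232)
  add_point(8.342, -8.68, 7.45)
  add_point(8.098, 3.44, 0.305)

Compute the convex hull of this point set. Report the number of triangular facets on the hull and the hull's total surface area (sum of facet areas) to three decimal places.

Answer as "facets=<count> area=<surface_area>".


Extreme-point indices: [0, 2, 4, 5, 6, 7, 8, 9, 10, 13, 14, 15] — 12 of 16 on the boundary.

Area of each hull facet:
  f1: (p0, p4, p5) → 36.5759
  f2: (p8, p4, p5) → 84.0823
  f3: (p2, p9, p5) → 53.0481
  f4: (p2, p8, p5) → 87.8848
  f5: (p2, p8, p6) → 37.1809
  f6: (p10, p0, p5) → 85.3992
  f7: (p10, p0, p14) → 38.9138
  f8: (p10, p9, p5) → 37.0776
  f9: (p10, p9, p14) → 16.4264
  f10: (p7, p2, p6) → 24.9015
  f11: (p7, p9, p14) → 55.6649
  f12: (p7, p2, p9) → 38.1502
  f13: (p15, p8, p6) → 40.1437
  f14: (p15, p7, p6) → 32.0224
  f15: (p15, p0, p14) → 62.9166
  f16: (p15, p7, p14) → 50.3552
  f17: (p13, p15, p0) → 22.1549
  f18: (p13, p15, p8) → 27.3874
  f19: (p13, p0, p4) → 21.3363
  f20: (p13, p8, p4) → 28.5860
Σ area = 880.208

Euler: V−E+F = 12−30+20 = 2.

facets=20 area=880.208


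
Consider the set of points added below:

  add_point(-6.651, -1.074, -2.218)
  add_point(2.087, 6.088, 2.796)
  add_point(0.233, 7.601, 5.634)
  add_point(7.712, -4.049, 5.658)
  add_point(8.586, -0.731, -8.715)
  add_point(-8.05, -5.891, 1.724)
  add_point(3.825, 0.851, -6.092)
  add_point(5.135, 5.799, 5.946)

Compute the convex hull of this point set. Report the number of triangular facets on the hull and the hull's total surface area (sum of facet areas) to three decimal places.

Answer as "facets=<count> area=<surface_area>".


facets=12 area=561.289

Hull vertices (8/8): indices [0, 1, 2, 3, 4, 5, 6, 7].

Area of each hull facet:
  f1: (p3, p4, p5) → 119.3997
  f2: (p3, p7, p4) → 74.0848
  f3: (p3, p2, p5) → 102.3673
  f4: (p3, p7, p2) → 21.9174
  f5: (p0, p4, p5) → 46.9360
  f6: (p0, p2, p5) → 42.0777
  f7: (p1, p7, p4) → 31.8568
  f8: (p1, p7, p2) → 8.0279
  f9: (p6, p0, p2) → 71.1772
  f10: (p6, p1, p2) → 6.8087
  f11: (p6, p0, p4) → 14.7395
  f12: (p6, p1, p4) → 21.8965
Σ area = 561.289

Check V−E+F: 8 − 18 + 12 = 2.


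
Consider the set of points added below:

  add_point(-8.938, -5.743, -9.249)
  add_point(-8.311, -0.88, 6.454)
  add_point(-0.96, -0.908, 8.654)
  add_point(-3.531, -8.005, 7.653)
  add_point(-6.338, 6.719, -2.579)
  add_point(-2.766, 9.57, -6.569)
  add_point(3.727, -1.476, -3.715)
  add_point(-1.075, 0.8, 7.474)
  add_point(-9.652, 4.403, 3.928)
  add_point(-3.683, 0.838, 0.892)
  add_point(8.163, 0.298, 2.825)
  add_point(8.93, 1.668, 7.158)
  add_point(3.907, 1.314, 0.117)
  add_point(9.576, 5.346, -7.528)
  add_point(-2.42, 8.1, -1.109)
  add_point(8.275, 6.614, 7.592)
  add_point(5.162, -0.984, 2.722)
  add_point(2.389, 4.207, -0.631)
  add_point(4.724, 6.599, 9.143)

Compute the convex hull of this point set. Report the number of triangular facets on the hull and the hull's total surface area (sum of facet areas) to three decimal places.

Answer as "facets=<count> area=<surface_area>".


facets=24 area=1094.110

14 of the 19 inputs are extreme points: [0, 1, 2, 3, 4, 5, 6, 8, 10, 11, 13, 14, 15, 18].

Triangle areas on the boundary:
  f1: (p5, p0, p13) → 109.2981
  f2: (p5, p15, p13) → 97.9641
  f3: (p6, p0, p13) → 57.4451
  f4: (p6, p0, p3) → 104.5786
  f5: (p4, p0, p8) → 54.9701
  f6: (p4, p5, p8) → 6.8643
  f7: (p4, p5, p0) → 42.6358
  f8: (p18, p5, p15) → 34.1941
  f9: (p18, p2, p3) → 10.9389
  f10: (p11, p18, p3) → 53.4136
  f11: (p11, p18, p15) → 9.5921
  f12: (p11, p15, p13) → 37.5140
  f13: (p1, p2, p3) → 27.2799
  f14: (p1, p0, p8) → 48.8547
  f15: (p1, p0, p3) → 70.9691
  f16: (p1, p18, p8) → 45.2198
  f17: (p1, p18, p2) → 29.2210
  f18: (p14, p5, p8) → 22.3891
  f19: (p14, p18, p8) → 60.0776
  f20: (p14, p18, p5) → 18.7367
  f21: (p10, p6, p3) → 58.7251
  f22: (p10, p11, p3) → 34.8699
  f23: (p10, p6, p13) → 38.9832
  f24: (p10, p11, p13) → 19.3753
Σ area = 1094.110

Euler characteristic 14−36+24 = 2 ✓


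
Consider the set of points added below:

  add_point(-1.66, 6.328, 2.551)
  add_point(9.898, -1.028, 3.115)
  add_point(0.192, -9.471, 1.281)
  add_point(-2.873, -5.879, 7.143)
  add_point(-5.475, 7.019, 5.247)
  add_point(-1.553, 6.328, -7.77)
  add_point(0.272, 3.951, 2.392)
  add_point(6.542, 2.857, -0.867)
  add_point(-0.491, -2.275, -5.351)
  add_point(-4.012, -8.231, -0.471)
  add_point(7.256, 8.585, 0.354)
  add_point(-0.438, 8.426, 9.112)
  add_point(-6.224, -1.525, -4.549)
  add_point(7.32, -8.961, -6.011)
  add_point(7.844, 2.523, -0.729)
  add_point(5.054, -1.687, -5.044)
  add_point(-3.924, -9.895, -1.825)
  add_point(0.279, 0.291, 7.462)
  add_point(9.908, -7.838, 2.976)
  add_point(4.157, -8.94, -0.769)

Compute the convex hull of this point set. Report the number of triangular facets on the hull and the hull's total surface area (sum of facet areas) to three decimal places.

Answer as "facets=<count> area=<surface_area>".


Points on the hull: [1, 2, 3, 4, 5, 9, 10, 11, 12, 13, 14, 16, 17, 18] (14 of 20).

Area of each hull facet:
  f1: (p1, p11, p18) → 40.3279
  f2: (p1, p11, p10) → 60.2429
  f3: (p1, p13, p18) → 31.7716
  f4: (p4, p3, p12) → 74.0210
  f5: (p4, p3, p11) → 43.2096
  f6: (p17, p11, p18) → 38.5682
  f7: (p17, p3, p18) → 45.1559
  f8: (p17, p3, p11) → 15.7397
  f9: (p5, p13, p12) → 75.0285
  f10: (p5, p13, p10) → 104.3626
  f11: (p5, p4, p12) → 59.9741
  f12: (p5, p11, p10) → 71.0667
  f13: (p5, p4, p11) → 41.3590
  f14: (p14, p13, p10) → 11.1304
  f15: (p14, p1, p10) → 14.7014
  f16: (p14, p1, p13) → 34.2134
  f17: (p9, p3, p12) → 31.5919
  f18: (p16, p9, p3) → 4.9820
  f19: (p16, p13, p12) → 54.6407
  f20: (p16, p9, p12) → 8.2541
  f21: (p2, p13, p18) → 42.0873
  f22: (p2, p16, p13) → 26.1854
  f23: (p2, p3, p18) → 36.9703
  f24: (p2, p16, p3) → 19.1447
Σ area = 984.730

Euler: V−E+F = 14−36+24 = 2.

facets=24 area=984.730


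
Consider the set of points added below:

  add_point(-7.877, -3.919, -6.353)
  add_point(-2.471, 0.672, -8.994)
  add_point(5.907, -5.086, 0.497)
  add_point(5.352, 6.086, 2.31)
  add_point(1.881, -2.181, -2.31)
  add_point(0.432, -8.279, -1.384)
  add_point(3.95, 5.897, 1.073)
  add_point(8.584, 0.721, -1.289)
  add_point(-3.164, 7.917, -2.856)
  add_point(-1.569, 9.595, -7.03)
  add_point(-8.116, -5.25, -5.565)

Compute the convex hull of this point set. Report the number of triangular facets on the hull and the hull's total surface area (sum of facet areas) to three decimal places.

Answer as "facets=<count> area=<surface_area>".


Points on the hull: [0, 1, 2, 3, 5, 7, 8, 9, 10] (9 of 11).

Area of each hull facet:
  f1: (p3, p9, p7) → 43.6941
  f2: (p5, p3, p10) → 77.7133
  f3: (p1, p9, p7) → 60.5256
  f4: (p1, p5, p10) → 43.5671
  f5: (p1, p5, p7) → 67.9014
  f6: (p8, p3, p10) → 70.7483
  f7: (p8, p3, p9) → 23.5288
  f8: (p2, p3, p7) → 22.5923
  f9: (p2, p5, p7) → 16.0952
  f10: (p2, p5, p3) → 32.8385
  f11: (p0, p1, p10) → 3.5484
  f12: (p0, p1, p9) → 28.1741
  f13: (p0, p8, p10) → 7.5505
  f14: (p0, p8, p9) → 30.8740
Σ area = 529.352

Euler: V−E+F = 9−21+14 = 2.

facets=14 area=529.352


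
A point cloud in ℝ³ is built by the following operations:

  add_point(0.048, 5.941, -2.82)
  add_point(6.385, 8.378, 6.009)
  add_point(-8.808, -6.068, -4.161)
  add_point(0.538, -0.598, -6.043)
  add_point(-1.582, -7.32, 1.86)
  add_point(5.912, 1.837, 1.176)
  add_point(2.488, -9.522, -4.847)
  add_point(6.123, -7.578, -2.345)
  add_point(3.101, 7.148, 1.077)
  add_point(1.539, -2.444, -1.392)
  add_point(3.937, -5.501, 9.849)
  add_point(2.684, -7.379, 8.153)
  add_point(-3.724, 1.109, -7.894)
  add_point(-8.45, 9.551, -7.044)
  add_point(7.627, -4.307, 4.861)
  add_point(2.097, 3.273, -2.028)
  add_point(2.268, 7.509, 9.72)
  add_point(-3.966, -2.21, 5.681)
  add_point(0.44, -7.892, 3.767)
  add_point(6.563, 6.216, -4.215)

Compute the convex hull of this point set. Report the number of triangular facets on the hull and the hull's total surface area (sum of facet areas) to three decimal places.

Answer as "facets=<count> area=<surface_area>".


Points on the hull: [1, 2, 6, 7, 10, 11, 12, 13, 14, 16, 17, 18, 19] (13 of 20).

Area of each hull facet:
  f1: (p12, p13, p2) → 43.2906
  f2: (p12, p6, p2) → 53.7164
  f3: (p1, p16, p13) → 55.2236
  f4: (p17, p11, p2) → 47.6402
  f5: (p17, p13, p2) → 90.8184
  f6: (p17, p16, p13) → 108.0673
  f7: (p10, p11, p14) → 8.8850
  f8: (p10, p1, p14) → 40.3565
  f9: (p10, p1, p16) → 36.7143
  f10: (p10, p17, p16) → 55.6822
  f11: (p10, p17, p11) → 12.3128
  f12: (p18, p6, p2) → 50.3614
  f13: (p18, p11, p2) → 13.6221
  f14: (p18, p11, p6) → 14.4154
  f15: (p19, p1, p14) → 63.9111
  f16: (p19, p1, p13) → 81.1594
  f17: (p19, p12, p6) → 75.7733
  f18: (p19, p12, p13) → 58.5510
  f19: (p7, p19, p14) → 53.7174
  f20: (p7, p19, p6) → 31.4115
  f21: (p7, p11, p14) → 26.7491
  f22: (p7, p11, p6) → 25.6819
Σ area = 1048.061

Euler characteristic 13−33+22 = 2 ✓

facets=22 area=1048.061


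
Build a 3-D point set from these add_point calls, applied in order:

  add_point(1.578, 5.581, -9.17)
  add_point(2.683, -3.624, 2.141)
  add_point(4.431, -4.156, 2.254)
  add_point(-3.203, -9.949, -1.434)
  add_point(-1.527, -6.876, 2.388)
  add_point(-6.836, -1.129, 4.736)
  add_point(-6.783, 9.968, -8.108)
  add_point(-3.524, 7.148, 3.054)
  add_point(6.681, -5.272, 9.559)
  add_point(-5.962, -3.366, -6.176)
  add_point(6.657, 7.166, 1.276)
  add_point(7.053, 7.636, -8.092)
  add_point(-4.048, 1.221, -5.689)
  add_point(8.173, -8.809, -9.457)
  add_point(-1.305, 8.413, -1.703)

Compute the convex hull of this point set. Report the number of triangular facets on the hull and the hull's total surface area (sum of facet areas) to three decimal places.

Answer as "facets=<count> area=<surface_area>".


facets=18 area=1113.978

Extreme-point indices: [0, 3, 5, 6, 7, 8, 9, 10, 11, 13, 14] — 11 of 15 on the boundary.

Per-facet area ½‖(b−a)×(c−a)‖:
  f1: (p9, p6, p5) → 75.2604
  f2: (p9, p6, p13) → 97.0870
  f3: (p7, p6, p5) → 51.9672
  f4: (p7, p8, p5) → 67.7496
  f5: (p0, p6, p13) → 46.2834
  f6: (p0, p11, p13) → 46.9690
  f7: (p0, p11, p6) → 21.9308
  f8: (p3, p8, p13) → 107.2679
  f9: (p3, p9, p13) → 59.4246
  f10: (p3, p8, p5) → 80.1156
  f11: (p3, p9, p5) → 44.6371
  f12: (p14, p7, p6) → 20.7969
  f13: (p10, p7, p8) → 76.8712
  f14: (p10, p8, p13) → 133.3835
  f15: (p10, p11, p13) → 77.5889
  f16: (p10, p14, p7) → 23.1759
  f17: (p10, p11, p6) → 65.8292
  f18: (p10, p14, p6) → 17.6394
Σ area = 1113.978

Euler: V−E+F = 11−27+18 = 2.


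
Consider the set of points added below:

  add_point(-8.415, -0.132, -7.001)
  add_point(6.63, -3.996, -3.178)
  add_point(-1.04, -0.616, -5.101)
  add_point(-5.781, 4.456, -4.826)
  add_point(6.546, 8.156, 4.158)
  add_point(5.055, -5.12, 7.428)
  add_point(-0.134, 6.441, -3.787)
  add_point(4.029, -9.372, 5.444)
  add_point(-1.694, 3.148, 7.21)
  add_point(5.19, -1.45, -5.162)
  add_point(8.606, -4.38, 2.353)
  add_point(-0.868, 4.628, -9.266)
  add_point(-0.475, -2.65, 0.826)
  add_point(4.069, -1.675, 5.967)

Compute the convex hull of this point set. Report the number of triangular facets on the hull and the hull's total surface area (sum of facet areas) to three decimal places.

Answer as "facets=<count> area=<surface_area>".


facets=18 area=704.055

11 of the 14 inputs are extreme points: [0, 1, 3, 4, 5, 6, 7, 8, 9, 10, 11].

Area of each hull facet:
  f1: (p1, p4, p10) → 37.7592
  f2: (p5, p4, p10) → 39.8600
  f3: (p5, p8, p4) → 53.5573
  f4: (p3, p8, p4) → 64.4398
  f5: (p3, p11, p0) → 18.8356
  f6: (p3, p8, p0) → 33.1089
  f7: (p9, p11, p0) → 43.6232
  f8: (p9, p1, p0) → 20.4258
  f9: (p9, p11, p4) → 63.7052
  f10: (p9, p1, p4) → 23.6888
  f11: (p7, p1, p10) → 21.3348
  f12: (p7, p5, p10) → 14.8905
  f13: (p7, p1, p0) → 83.5717
  f14: (p7, p8, p0) → 110.5743
  f15: (p7, p5, p8) → 21.5409
  f16: (p6, p11, p4) → 16.5039
  f17: (p6, p3, p4) → 20.2902
  f18: (p6, p3, p11) → 16.3450
Σ area = 704.055

Check V−E+F: 11 − 27 + 18 = 2.


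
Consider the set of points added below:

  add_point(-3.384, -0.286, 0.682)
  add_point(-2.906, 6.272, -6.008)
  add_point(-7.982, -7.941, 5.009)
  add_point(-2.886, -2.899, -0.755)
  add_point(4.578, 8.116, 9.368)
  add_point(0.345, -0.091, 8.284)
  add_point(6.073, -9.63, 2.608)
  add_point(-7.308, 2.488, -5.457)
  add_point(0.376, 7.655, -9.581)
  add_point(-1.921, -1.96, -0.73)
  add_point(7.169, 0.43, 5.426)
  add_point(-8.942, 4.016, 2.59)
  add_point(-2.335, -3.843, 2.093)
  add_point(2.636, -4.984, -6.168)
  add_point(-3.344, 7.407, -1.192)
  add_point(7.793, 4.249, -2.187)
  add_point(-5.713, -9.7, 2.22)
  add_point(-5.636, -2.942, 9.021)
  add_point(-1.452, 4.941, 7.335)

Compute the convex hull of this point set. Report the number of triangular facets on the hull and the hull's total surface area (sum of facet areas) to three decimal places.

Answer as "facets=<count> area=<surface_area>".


Extreme-point indices: [1, 2, 4, 5, 6, 7, 8, 10, 11, 13, 14, 15, 16, 17, 18] — 15 of 19 on the boundary.

Facet areas (half cross-product norm):
  f1: (p8, p4, p15) → 65.0313
  f2: (p14, p4, p11) → 49.8502
  f3: (p14, p8, p4) → 53.0447
  f4: (p2, p17, p11) → 34.2423
  f5: (p2, p7, p11) → 51.1023
  f6: (p2, p7, p16) → 28.9463
  f7: (p2, p6, p16) → 19.8482
  f8: (p2, p6, p17) → 48.4331
  f9: (p18, p4, p11) → 13.0801
  f10: (p18, p17, p11) → 37.4745
  f11: (p18, p17, p4) → 22.2420
  f12: (p10, p4, p15) → 38.4908
  f13: (p10, p6, p15) → 43.9779
  f14: (p10, p6, p4) → 20.3008
  f15: (p13, p6, p16) → 57.9982
  f16: (p13, p7, p16) → 74.6726
  f17: (p13, p7, p8) → 59.7691
  f18: (p13, p8, p15) → 59.5268
  f19: (p13, p6, p15) → 59.1690
  f20: (p5, p17, p4) → 19.6600
  f21: (p5, p6, p4) → 49.6599
  f22: (p5, p6, p17) → 41.2541
  f23: (p1, p7, p11) → 24.1745
  f24: (p1, p7, p8) → 9.9577
  f25: (p1, p14, p11) → 16.7858
  f26: (p1, p14, p8) → 9.1706
Σ area = 1007.863

Check V−E+F: 15 − 39 + 26 = 2.

facets=26 area=1007.863


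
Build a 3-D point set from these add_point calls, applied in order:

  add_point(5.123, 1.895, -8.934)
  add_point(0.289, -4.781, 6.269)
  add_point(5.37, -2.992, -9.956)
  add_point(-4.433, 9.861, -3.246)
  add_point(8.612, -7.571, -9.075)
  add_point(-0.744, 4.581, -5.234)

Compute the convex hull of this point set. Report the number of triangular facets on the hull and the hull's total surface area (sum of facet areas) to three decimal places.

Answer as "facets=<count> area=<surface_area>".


Hull vertices (6/6): indices [0, 1, 2, 3, 4, 5].

Facet areas (half cross-product norm):
  f1: (p2, p1, p4) → 48.4526
  f2: (p0, p1, p3) → 111.4065
  f3: (p0, p1, p4) → 84.3981
  f4: (p0, p2, p3) → 24.7854
  f5: (p0, p2, p4) → 8.7986
  f6: (p5, p1, p3) → 47.7520
  f7: (p5, p2, p3) → 6.0032
  f8: (p5, p2, p1) → 79.5973
Σ area = 411.194

Check V−E+F: 6 − 12 + 8 = 2.

facets=8 area=411.194


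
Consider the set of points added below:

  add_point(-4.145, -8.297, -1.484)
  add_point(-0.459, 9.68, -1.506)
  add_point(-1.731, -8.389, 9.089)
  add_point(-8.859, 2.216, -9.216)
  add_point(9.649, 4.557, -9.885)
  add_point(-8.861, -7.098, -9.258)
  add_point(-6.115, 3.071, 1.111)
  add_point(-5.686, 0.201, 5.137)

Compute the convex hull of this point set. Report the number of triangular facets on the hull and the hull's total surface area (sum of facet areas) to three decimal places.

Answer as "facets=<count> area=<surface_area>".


facets=12 area=834.105

Hull vertices (8/8): indices [0, 1, 2, 3, 4, 5, 6, 7].

Per-facet area ½‖(b−a)×(c−a)‖:
  f1: (p2, p1, p4) → 147.8041
  f2: (p3, p4, p5) → 86.2484
  f3: (p3, p1, p4) → 95.6112
  f4: (p0, p4, p5) → 94.3308
  f5: (p0, p2, p5) → 16.7040
  f6: (p0, p2, p4) → 108.2834
  f7: (p7, p2, p1) → 48.4115
  f8: (p7, p2, p5) → 84.2283
  f9: (p7, p3, p5) → 68.4975
  f10: (p6, p3, p1) → 48.5995
  f11: (p6, p7, p1) → 18.0222
  f12: (p6, p7, p3) → 17.3641
Σ area = 834.105

Check V−E+F: 8 − 18 + 12 = 2.


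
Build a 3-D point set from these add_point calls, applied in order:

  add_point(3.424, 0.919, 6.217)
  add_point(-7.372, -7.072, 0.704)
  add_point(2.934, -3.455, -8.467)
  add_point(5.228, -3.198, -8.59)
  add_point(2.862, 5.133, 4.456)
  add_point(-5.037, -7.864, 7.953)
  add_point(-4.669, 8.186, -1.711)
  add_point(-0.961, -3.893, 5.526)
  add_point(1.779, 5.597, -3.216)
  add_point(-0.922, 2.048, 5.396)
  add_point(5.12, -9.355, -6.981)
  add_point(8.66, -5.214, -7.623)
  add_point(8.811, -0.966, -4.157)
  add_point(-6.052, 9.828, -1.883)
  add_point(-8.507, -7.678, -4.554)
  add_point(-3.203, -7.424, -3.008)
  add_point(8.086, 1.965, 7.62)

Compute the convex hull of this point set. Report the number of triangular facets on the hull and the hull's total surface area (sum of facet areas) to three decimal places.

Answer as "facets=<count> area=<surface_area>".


Extreme-point indices: [1, 2, 3, 4, 5, 8, 9, 10, 11, 12, 13, 14, 16] — 13 of 17 on the boundary.

Per-facet area ½‖(b−a)×(c−a)‖:
  f1: (p1, p13, p14) → 46.4022
  f2: (p1, p5, p14) → 4.8729
  f3: (p1, p5, p13) → 64.0212
  f4: (p9, p5, p13) → 53.5072
  f5: (p9, p16, p5) → 48.8514
  f6: (p2, p13, p14) → 104.9372
  f7: (p2, p3, p13) → 17.8996
  f8: (p8, p3, p12) → 29.4085
  f9: (p8, p3, p13) → 33.4400
  f10: (p8, p16, p12) → 56.0192
  f11: (p10, p16, p5) → 135.1313
  f12: (p10, p5, p14) → 90.0816
  f13: (p10, p2, p14) → 41.3028
  f14: (p10, p2, p3) → 7.2862
  f15: (p4, p9, p13) → 28.8350
  f16: (p4, p9, p16) → 16.7397
  f17: (p4, p8, p13) → 34.9292
  f18: (p4, p8, p16) → 21.5980
  f19: (p11, p3, p12) → 10.9849
  f20: (p11, p10, p3) → 11.1216
  f21: (p11, p16, p12) → 20.1273
  f22: (p11, p10, p16) → 45.3645
Σ area = 922.862

Euler characteristic 13−33+22 = 2 ✓

facets=22 area=922.862


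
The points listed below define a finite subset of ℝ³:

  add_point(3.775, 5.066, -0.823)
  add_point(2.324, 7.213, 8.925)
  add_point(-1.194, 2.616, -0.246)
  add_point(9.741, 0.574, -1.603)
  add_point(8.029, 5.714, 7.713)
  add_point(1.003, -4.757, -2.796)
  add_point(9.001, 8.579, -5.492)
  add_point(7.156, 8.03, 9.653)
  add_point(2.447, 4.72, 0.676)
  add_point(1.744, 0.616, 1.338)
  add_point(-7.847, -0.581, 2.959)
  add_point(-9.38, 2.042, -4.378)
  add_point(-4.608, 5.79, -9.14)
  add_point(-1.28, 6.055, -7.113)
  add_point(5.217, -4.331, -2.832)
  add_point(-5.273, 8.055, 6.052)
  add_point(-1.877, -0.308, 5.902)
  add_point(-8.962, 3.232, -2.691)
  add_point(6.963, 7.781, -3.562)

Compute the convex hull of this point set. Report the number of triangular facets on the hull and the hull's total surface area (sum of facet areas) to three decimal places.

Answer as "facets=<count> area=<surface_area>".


facets=22 area=855.853

Points on the hull: [1, 3, 4, 5, 6, 7, 10, 11, 12, 14, 15, 16, 17] (13 of 19).

Facet areas (half cross-product norm):
  f1: (p4, p16, p7) → 17.9156
  f2: (p4, p6, p3) → 48.0209
  f3: (p4, p7, p6) → 18.8529
  f4: (p14, p6, p3) → 25.9901
  f5: (p14, p12, p6) → 90.4751
  f6: (p14, p4, p3) → 33.5798
  f7: (p14, p4, p16) → 68.4558
  f8: (p17, p12, p11) → 8.0852
  f9: (p17, p10, p11) → 6.7425
  f10: (p15, p7, p6) → 97.5043
  f11: (p15, p12, p6) → 107.2205
  f12: (p15, p17, p12) → 41.2882
  f13: (p15, p17, p10) → 32.2953
  f14: (p15, p10, p16) → 28.7598
  f15: (p5, p12, p11) → 47.5394
  f16: (p5, p14, p12) → 27.0392
  f17: (p5, p10, p11) → 44.1986
  f18: (p5, p10, p16) → 33.5829
  f19: (p5, p14, p16) → 20.9154
  f20: (p1, p16, p7) → 17.5031
  f21: (p1, p15, p7) → 6.7841
  f22: (p1, p15, p16) → 33.1039
Σ area = 855.853

Euler characteristic 13−33+22 = 2 ✓


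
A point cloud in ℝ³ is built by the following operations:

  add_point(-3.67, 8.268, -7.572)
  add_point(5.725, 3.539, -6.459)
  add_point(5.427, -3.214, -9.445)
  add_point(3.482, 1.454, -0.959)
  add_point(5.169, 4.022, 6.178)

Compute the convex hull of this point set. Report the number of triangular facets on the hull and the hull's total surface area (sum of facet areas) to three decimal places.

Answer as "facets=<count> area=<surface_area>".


Points on the hull: [0, 1, 2, 3, 4] (5 of 5).

Facet areas (half cross-product norm):
  f1: (p2, p1, p0) → 36.8872
  f2: (p4, p1, p0) → 66.8624
  f3: (p4, p2, p1) → 42.0805
  f4: (p3, p2, p0) → 58.4850
  f5: (p3, p4, p0) → 41.1944
  f6: (p3, p4, p2) → 16.5341
Σ area = 262.044

Euler: V−E+F = 5−9+6 = 2.

facets=6 area=262.044


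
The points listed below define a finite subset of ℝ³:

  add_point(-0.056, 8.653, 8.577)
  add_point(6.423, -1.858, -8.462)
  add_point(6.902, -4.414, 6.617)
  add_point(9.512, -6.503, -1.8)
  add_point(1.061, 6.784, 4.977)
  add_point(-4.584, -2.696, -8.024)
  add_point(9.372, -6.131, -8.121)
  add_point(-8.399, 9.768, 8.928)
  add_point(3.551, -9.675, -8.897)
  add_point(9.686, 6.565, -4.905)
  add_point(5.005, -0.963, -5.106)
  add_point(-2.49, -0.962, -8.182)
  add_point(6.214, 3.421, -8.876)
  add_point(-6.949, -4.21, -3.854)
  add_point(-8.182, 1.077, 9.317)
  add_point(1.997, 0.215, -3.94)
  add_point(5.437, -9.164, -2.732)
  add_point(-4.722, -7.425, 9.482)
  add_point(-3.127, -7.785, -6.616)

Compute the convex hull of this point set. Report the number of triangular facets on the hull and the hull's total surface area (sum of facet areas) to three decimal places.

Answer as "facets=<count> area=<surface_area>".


facets=26 area=1226.150

Hull vertices (15/19): indices [0, 2, 3, 5, 6, 7, 8, 9, 11, 12, 13, 14, 16, 17, 18].

Per-facet area ½‖(b−a)×(c−a)‖:
  f1: (p12, p9, p7) → 70.5881
  f2: (p13, p5, p7) → 44.3159
  f3: (p0, p2, p17) → 89.1073
  f4: (p0, p9, p7) → 55.0948
  f5: (p0, p2, p9) → 109.4414
  f6: (p6, p12, p9) → 29.9161
  f7: (p6, p12, p8) → 33.7898
  f8: (p16, p17, p8) → 43.1001
  f9: (p16, p2, p17) → 65.3153
  f10: (p16, p6, p8) → 20.3648
  f11: (p11, p5, p8) → 14.4221
  f12: (p11, p12, p8) → 51.3734
  f13: (p11, p5, p7) → 28.5990
  f14: (p11, p12, p7) → 102.4711
  f15: (p14, p13, p7) → 58.4828
  f16: (p14, p13, p17) → 61.0163
  f17: (p14, p0, p7) → 36.2136
  f18: (p14, p0, p17) → 47.7566
  f19: (p18, p5, p8) → 18.3092
  f20: (p18, p13, p5) → 12.8032
  f21: (p18, p17, p8) → 54.0013
  f22: (p18, p13, p17) → 40.2496
  f23: (p3, p16, p2) → 22.3964
  f24: (p3, p16, p6) → 15.4519
  f25: (p3, p2, p9) → 60.8273
  f26: (p3, p6, p9) → 40.7421
Σ area = 1226.150

Euler: V−E+F = 15−39+26 = 2.


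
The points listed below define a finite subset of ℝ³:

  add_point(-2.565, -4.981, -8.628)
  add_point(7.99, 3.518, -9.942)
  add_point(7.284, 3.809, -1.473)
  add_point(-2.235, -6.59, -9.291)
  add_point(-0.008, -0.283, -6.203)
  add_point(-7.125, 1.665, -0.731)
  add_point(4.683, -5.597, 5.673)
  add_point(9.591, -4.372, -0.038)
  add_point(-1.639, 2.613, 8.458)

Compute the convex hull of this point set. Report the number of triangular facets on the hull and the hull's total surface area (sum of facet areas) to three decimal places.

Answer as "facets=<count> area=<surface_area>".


Points on the hull: [0, 1, 2, 3, 5, 6, 7, 8] (8 of 9).

Per-facet area ½‖(b−a)×(c−a)‖:
  f1: (p8, p2, p5) → 69.0024
  f2: (p8, p2, p7) → 57.7490
  f3: (p1, p2, p5) → 61.5099
  f4: (p1, p2, p7) → 36.4240
  f5: (p1, p3, p7) → 84.9542
  f6: (p6, p3, p7) → 57.7651
  f7: (p6, p8, p7) → 36.5415
  f8: (p6, p3, p5) → 93.0034
  f9: (p6, p8, p5) → 57.6364
  f10: (p0, p3, p5) → 4.8868
  f11: (p0, p1, p5) → 76.8081
  f12: (p0, p1, p3) → 11.1208
Σ area = 647.402

Euler characteristic 8−18+12 = 2 ✓

facets=12 area=647.402


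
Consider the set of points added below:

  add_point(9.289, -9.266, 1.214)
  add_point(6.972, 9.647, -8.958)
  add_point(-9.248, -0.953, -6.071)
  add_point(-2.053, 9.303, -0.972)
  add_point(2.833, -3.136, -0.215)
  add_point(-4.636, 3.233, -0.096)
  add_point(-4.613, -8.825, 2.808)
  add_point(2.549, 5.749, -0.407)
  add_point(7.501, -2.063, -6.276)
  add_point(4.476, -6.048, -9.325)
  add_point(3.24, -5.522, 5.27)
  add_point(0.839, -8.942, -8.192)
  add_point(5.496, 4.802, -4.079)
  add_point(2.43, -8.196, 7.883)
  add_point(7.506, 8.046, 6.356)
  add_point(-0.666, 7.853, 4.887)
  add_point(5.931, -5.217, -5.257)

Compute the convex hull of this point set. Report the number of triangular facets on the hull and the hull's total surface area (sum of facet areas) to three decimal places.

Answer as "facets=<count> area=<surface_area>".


facets=18 area=1127.363

Points on the hull: [0, 1, 2, 3, 6, 8, 9, 11, 13, 14, 15] (11 of 17).

Per-facet area ½‖(b−a)×(c−a)‖:
  f1: (p9, p1, p2) → 116.8659
  f2: (p3, p1, p2) → 80.3457
  f3: (p3, p15, p2) → 39.9777
  f4: (p14, p1, p0) → 137.5347
  f5: (p14, p13, p0) → 81.0654
  f6: (p14, p15, p13) → 67.7106
  f7: (p14, p3, p1) → 71.7100
  f8: (p14, p3, p15) → 23.7643
  f9: (p8, p1, p0) → 35.2532
  f10: (p8, p9, p0) → 30.8881
  f11: (p8, p9, p1) → 30.0125
  f12: (p11, p9, p0) → 28.7017
  f13: (p11, p9, p2) → 30.1551
  f14: (p6, p13, p0) → 41.3213
  f15: (p6, p11, p0) → 72.1545
  f16: (p6, p11, p2) → 69.5592
  f17: (p6, p15, p2) → 99.2902
  f18: (p6, p15, p13) → 71.0527
Σ area = 1127.363

Euler: V−E+F = 11−27+18 = 2.


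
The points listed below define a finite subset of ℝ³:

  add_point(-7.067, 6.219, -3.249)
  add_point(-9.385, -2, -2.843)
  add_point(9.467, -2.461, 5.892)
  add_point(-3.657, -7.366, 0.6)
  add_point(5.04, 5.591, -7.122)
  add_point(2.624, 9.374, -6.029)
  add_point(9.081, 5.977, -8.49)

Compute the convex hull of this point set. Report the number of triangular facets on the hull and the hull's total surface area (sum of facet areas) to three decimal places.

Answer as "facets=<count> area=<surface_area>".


facets=8 area=610.057

Hull vertices (6/7): indices [0, 1, 2, 3, 5, 6].

Area of each hull facet:
  f1: (p6, p5, p2) → 64.1788
  f2: (p3, p2, p1) → 54.7219
  f3: (p3, p6, p1) → 86.8491
  f4: (p3, p6, p2) → 123.3047
  f5: (p0, p2, p1) → 86.9569
  f6: (p0, p5, p2) → 95.7847
  f7: (p0, p6, p1) → 70.1056
  f8: (p0, p6, p5) → 28.1557
Σ area = 610.057

Check V−E+F: 6 − 12 + 8 = 2.


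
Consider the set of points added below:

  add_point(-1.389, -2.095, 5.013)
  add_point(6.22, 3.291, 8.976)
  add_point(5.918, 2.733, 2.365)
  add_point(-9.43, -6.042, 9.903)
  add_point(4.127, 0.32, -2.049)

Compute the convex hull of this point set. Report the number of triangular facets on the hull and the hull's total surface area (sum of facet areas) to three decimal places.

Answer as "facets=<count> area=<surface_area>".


Hull vertices (5/5): indices [0, 1, 2, 3, 4].

Per-facet area ½‖(b−a)×(c−a)‖:
  f1: (p0, p1, p3) → 40.9567
  f2: (p0, p4, p3) → 16.9733
  f3: (p0, p4, p1) → 45.0261
  f4: (p2, p1, p3) → 60.5567
  f5: (p2, p4, p3) → 50.7337
  f6: (p2, p4, p1) → 8.5504
Σ area = 222.797

Euler characteristic 5−9+6 = 2 ✓

facets=6 area=222.797


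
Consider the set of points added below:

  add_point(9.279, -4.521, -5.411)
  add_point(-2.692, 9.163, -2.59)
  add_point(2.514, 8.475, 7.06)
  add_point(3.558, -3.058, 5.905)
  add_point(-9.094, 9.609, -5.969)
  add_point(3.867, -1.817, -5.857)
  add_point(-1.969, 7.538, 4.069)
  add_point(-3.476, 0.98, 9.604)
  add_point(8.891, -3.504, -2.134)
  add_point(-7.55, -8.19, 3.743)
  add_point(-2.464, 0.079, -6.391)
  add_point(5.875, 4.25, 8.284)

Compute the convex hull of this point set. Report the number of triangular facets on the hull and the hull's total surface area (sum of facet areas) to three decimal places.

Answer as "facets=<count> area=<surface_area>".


facets=20 area=864.226

Hull vertices (12/12): indices [0, 1, 2, 3, 4, 5, 6, 7, 8, 9, 10, 11].

Area of each hull facet:
  f1: (p7, p9, p4) → 107.0499
  f2: (p10, p9, p4) → 78.9196
  f3: (p10, p9, p0) → 88.5665
  f4: (p1, p0, p4) → 55.7831
  f5: (p1, p2, p4) → 22.1408
  f6: (p1, p2, p0) → 98.5859
  f7: (p6, p7, p4) → 45.8738
  f8: (p6, p2, p4) → 16.2733
  f9: (p6, p2, p7) → 23.7598
  f10: (p11, p2, p0) → 43.1656
  f11: (p11, p2, p7) → 26.4802
  f12: (p5, p0, p4) → 13.8519
  f13: (p5, p10, p4) → 24.2625
  f14: (p5, p10, p0) → 3.4421
  f15: (p8, p11, p0) → 7.9624
  f16: (p3, p7, p9) → 49.5673
  f17: (p3, p11, p7) → 34.0434
  f18: (p3, p8, p11) → 38.4350
  f19: (p3, p9, p0) → 77.7143
  f20: (p3, p8, p0) → 8.3483
Σ area = 864.226

Check V−E+F: 12 − 30 + 20 = 2.


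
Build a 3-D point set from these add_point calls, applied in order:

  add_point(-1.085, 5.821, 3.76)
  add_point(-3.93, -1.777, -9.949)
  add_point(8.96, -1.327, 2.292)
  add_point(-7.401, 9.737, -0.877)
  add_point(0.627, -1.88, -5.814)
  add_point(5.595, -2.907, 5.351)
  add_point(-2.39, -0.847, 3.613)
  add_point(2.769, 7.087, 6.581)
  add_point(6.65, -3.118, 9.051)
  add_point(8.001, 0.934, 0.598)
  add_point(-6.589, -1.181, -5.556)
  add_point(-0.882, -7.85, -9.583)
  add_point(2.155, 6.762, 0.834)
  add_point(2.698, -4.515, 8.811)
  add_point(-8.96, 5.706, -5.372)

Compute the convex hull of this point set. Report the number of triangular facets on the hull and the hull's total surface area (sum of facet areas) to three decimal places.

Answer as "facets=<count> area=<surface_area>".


Hull vertices (12/15): indices [1, 2, 3, 6, 7, 8, 9, 10, 11, 12, 13, 14].

Facet areas (half cross-product norm):
  f1: (p8, p11, p2) → 57.2392
  f2: (p7, p8, p2) → 39.1110
  f3: (p9, p11, p2) → 23.8590
  f4: (p9, p7, p2) → 14.3350
  f5: (p13, p8, p11) → 38.2322
  f6: (p13, p7, p8) → 23.4841
  f7: (p1, p9, p11) → 53.6615
  f8: (p12, p9, p7) → 23.9019
  f9: (p12, p1, p14) → 63.8346
  f10: (p12, p1, p9) → 61.5367
  f11: (p10, p13, p11) → 83.7088
  f12: (p10, p1, p14) → 17.9781
  f13: (p10, p1, p11) → 16.8458
  f14: (p3, p12, p14) → 31.2111
  f15: (p3, p12, p7) → 28.4504
  f16: (p3, p13, p7) → 72.4648
  f17: (p6, p10, p14) → 36.6377
  f18: (p6, p10, p13) → 23.2361
  f19: (p6, p3, p14) → 38.4090
  f20: (p6, p3, p13) → 26.2406
Σ area = 774.377

Euler characteristic 12−30+20 = 2 ✓

facets=20 area=774.377


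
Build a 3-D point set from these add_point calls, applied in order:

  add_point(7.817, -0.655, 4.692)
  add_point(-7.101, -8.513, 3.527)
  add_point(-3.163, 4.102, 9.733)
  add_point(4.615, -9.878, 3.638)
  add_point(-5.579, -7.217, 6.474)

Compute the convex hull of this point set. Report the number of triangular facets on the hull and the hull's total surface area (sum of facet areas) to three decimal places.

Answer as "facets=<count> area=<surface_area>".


facets=6 area=312.340

Points on the hull: [0, 1, 2, 3, 4] (5 of 5).

Facet areas (half cross-product norm):
  f1: (p2, p0, p1) → 91.6922
  f2: (p3, p0, p1) → 56.5460
  f3: (p3, p2, p0) → 63.3659
  f4: (p4, p2, p1) → 16.2183
  f5: (p4, p3, p1) → 19.3378
  f6: (p4, p3, p2) → 65.1799
Σ area = 312.340

Euler characteristic 5−9+6 = 2 ✓


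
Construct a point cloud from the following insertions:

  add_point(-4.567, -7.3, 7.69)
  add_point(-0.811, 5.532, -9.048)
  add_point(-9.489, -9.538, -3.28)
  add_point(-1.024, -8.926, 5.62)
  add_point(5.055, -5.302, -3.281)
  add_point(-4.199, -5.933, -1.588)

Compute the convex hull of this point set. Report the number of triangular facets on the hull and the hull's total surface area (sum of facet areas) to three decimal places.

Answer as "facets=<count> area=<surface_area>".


facets=6 area=425.933

Points on the hull: [0, 1, 2, 3, 4] (5 of 6).

Triangle areas on the boundary:
  f1: (p1, p4, p2) → 101.1294
  f2: (p0, p1, p2) → 111.8443
  f3: (p0, p1, p4) → 99.1618
  f4: (p3, p4, p2) → 68.7484
  f5: (p3, p0, p2) → 26.6206
  f6: (p3, p0, p4) → 18.4288
Σ area = 425.933

Euler characteristic 5−9+6 = 2 ✓
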